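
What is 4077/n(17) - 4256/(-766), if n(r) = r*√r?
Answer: 2128/383 + 4077*√17/289 ≈ 63.722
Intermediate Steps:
n(r) = r^(3/2)
4077/n(17) - 4256/(-766) = 4077/(17^(3/2)) - 4256/(-766) = 4077/((17*√17)) - 4256*(-1/766) = 4077*(√17/289) + 2128/383 = 4077*√17/289 + 2128/383 = 2128/383 + 4077*√17/289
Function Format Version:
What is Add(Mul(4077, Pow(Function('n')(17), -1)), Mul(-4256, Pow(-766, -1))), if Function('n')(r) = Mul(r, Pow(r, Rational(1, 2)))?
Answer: Add(Rational(2128, 383), Mul(Rational(4077, 289), Pow(17, Rational(1, 2)))) ≈ 63.722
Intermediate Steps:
Function('n')(r) = Pow(r, Rational(3, 2))
Add(Mul(4077, Pow(Function('n')(17), -1)), Mul(-4256, Pow(-766, -1))) = Add(Mul(4077, Pow(Pow(17, Rational(3, 2)), -1)), Mul(-4256, Pow(-766, -1))) = Add(Mul(4077, Pow(Mul(17, Pow(17, Rational(1, 2))), -1)), Mul(-4256, Rational(-1, 766))) = Add(Mul(4077, Mul(Rational(1, 289), Pow(17, Rational(1, 2)))), Rational(2128, 383)) = Add(Mul(Rational(4077, 289), Pow(17, Rational(1, 2))), Rational(2128, 383)) = Add(Rational(2128, 383), Mul(Rational(4077, 289), Pow(17, Rational(1, 2))))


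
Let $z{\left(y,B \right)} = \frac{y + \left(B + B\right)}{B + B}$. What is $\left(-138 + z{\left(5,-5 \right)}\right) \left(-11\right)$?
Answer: $\frac{3025}{2} \approx 1512.5$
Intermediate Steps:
$z{\left(y,B \right)} = \frac{y + 2 B}{2 B}$
$\left(-138 + z{\left(5,-5 \right)}\right) \left(-11\right) = \left(-138 + \frac{-5 + \frac{1}{2} \cdot 5}{-5}\right) \left(-11\right) = \left(-138 - \frac{-5 + \frac{5}{2}}{5}\right) \left(-11\right) = \left(-138 - - \frac{1}{2}\right) \left(-11\right) = \left(-138 + \frac{1}{2}\right) \left(-11\right) = \left(- \frac{275}{2}\right) \left(-11\right) = \frac{3025}{2}$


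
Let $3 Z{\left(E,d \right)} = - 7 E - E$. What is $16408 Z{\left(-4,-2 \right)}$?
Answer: $\frac{525056}{3} \approx 1.7502 \cdot 10^{5}$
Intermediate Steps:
$Z{\left(E,d \right)} = - \frac{8 E}{3}$ ($Z{\left(E,d \right)} = \frac{- 7 E - E}{3} = \frac{\left(-8\right) E}{3} = - \frac{8 E}{3}$)
$16408 Z{\left(-4,-2 \right)} = 16408 \left(\left(- \frac{8}{3}\right) \left(-4\right)\right) = 16408 \cdot \frac{32}{3} = \frac{525056}{3}$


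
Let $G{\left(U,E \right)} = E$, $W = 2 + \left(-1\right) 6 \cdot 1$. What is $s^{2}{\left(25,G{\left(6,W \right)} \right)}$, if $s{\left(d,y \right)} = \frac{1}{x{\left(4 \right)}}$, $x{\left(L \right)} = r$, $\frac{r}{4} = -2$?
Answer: $\frac{1}{64} \approx 0.015625$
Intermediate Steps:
$r = -8$ ($r = 4 \left(-2\right) = -8$)
$x{\left(L \right)} = -8$
$W = -4$ ($W = 2 - 6 = -4$)
$s{\left(d,y \right)} = - \frac{1}{8}$ ($s{\left(d,y \right)} = \frac{1}{-8} = - \frac{1}{8}$)
$s^{2}{\left(25,G{\left(6,W \right)} \right)} = \left(- \frac{1}{8}\right)^{2} = \frac{1}{64}$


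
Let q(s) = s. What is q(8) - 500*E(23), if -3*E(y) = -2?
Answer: -976/3 ≈ -325.33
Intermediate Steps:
E(y) = 2/3 (E(y) = -1/3*(-2) = 2/3)
q(8) - 500*E(23) = 8 - 500*2/3 = 8 - 1000/3 = -976/3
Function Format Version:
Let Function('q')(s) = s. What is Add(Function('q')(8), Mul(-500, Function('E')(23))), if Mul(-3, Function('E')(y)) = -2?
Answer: Rational(-976, 3) ≈ -325.33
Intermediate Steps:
Function('E')(y) = Rational(2, 3) (Function('E')(y) = Mul(Rational(-1, 3), -2) = Rational(2, 3))
Add(Function('q')(8), Mul(-500, Function('E')(23))) = Add(8, Mul(-500, Rational(2, 3))) = Add(8, Rational(-1000, 3)) = Rational(-976, 3)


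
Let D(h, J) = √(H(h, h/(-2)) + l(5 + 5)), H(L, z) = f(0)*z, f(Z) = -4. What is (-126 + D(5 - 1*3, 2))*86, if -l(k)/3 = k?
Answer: -10836 + 86*I*√26 ≈ -10836.0 + 438.52*I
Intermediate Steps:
l(k) = -3*k
H(L, z) = -4*z
D(h, J) = √(-30 + 2*h) (D(h, J) = √(-4*h/(-2) - 3*(5 + 5)) = √(-4*h*(-1)/2 - 3*10) = √(-(-2)*h - 30) = √(2*h - 30) = √(-30 + 2*h))
(-126 + D(5 - 1*3, 2))*86 = (-126 + √(-30 + 2*(5 - 1*3)))*86 = (-126 + √(-30 + 2*(5 - 3)))*86 = (-126 + √(-30 + 2*2))*86 = (-126 + √(-30 + 4))*86 = (-126 + √(-26))*86 = (-126 + I*√26)*86 = -10836 + 86*I*√26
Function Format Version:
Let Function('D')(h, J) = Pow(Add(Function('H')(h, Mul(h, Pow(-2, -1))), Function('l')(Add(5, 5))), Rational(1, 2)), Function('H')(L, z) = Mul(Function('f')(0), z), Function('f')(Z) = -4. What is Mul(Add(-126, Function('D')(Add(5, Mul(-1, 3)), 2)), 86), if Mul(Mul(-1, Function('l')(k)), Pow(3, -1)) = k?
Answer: Add(-10836, Mul(86, I, Pow(26, Rational(1, 2)))) ≈ Add(-10836., Mul(438.52, I))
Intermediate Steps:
Function('l')(k) = Mul(-3, k)
Function('H')(L, z) = Mul(-4, z)
Function('D')(h, J) = Pow(Add(-30, Mul(2, h)), Rational(1, 2)) (Function('D')(h, J) = Pow(Add(Mul(-4, Mul(h, Pow(-2, -1))), Mul(-3, Add(5, 5))), Rational(1, 2)) = Pow(Add(Mul(-4, Mul(h, Rational(-1, 2))), Mul(-3, 10)), Rational(1, 2)) = Pow(Add(Mul(-4, Mul(Rational(-1, 2), h)), -30), Rational(1, 2)) = Pow(Add(Mul(2, h), -30), Rational(1, 2)) = Pow(Add(-30, Mul(2, h)), Rational(1, 2)))
Mul(Add(-126, Function('D')(Add(5, Mul(-1, 3)), 2)), 86) = Mul(Add(-126, Pow(Add(-30, Mul(2, Add(5, Mul(-1, 3)))), Rational(1, 2))), 86) = Mul(Add(-126, Pow(Add(-30, Mul(2, Add(5, -3))), Rational(1, 2))), 86) = Mul(Add(-126, Pow(Add(-30, Mul(2, 2)), Rational(1, 2))), 86) = Mul(Add(-126, Pow(Add(-30, 4), Rational(1, 2))), 86) = Mul(Add(-126, Pow(-26, Rational(1, 2))), 86) = Mul(Add(-126, Mul(I, Pow(26, Rational(1, 2)))), 86) = Add(-10836, Mul(86, I, Pow(26, Rational(1, 2))))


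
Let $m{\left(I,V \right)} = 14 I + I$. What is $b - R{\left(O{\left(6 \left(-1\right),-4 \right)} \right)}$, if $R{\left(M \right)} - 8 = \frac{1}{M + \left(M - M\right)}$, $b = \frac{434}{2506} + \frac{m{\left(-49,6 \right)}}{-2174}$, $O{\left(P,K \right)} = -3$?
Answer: $- \frac{8353481}{1167438} \approx -7.1554$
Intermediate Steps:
$m{\left(I,V \right)} = 15 I$
$b = \frac{198959}{389146}$ ($b = \frac{434}{2506} + \frac{15 \left(-49\right)}{-2174} = 434 \cdot \frac{1}{2506} - - \frac{735}{2174} = \frac{31}{179} + \frac{735}{2174} = \frac{198959}{389146} \approx 0.51127$)
$R{\left(M \right)} = 8 + \frac{1}{M}$ ($R{\left(M \right)} = 8 + \frac{1}{M + \left(M - M\right)} = 8 + \frac{1}{M + 0} = 8 + \frac{1}{M}$)
$b - R{\left(O{\left(6 \left(-1\right),-4 \right)} \right)} = \frac{198959}{389146} - \left(8 + \frac{1}{-3}\right) = \frac{198959}{389146} - \left(8 - \frac{1}{3}\right) = \frac{198959}{389146} - \frac{23}{3} = - \frac{8353481}{1167438}$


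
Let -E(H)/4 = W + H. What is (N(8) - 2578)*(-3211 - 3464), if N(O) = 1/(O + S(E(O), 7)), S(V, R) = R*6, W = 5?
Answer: 34416033/2 ≈ 1.7208e+7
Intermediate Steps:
E(H) = -20 - 4*H (E(H) = -4*(5 + H) = -20 - 4*H)
S(V, R) = 6*R
N(O) = 1/(42 + O) (N(O) = 1/(O + 6*7) = 1/(O + 42) = 1/(42 + O))
(N(8) - 2578)*(-3211 - 3464) = (1/(42 + 8) - 2578)*(-3211 - 3464) = (1/50 - 2578)*(-6675) = -128899/50*(-6675) = 34416033/2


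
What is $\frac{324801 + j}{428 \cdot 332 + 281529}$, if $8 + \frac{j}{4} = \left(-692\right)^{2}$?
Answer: $\frac{89609}{16945} \approx 5.2882$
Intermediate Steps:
$j = 1915424$ ($j = -32 + 4 \left(-692\right)^{2} = -32 + 4 \cdot 478864 = -32 + 1915456 = 1915424$)
$\frac{324801 + j}{428 \cdot 332 + 281529} = \frac{324801 + 1915424}{428 \cdot 332 + 281529} = \frac{2240225}{142096 + 281529} = \frac{2240225}{423625} = 2240225 \cdot \frac{1}{423625} = \frac{89609}{16945}$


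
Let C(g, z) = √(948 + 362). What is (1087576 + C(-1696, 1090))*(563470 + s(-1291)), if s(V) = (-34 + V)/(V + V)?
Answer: 791146755816620/1291 + 1454880865*√1310/2582 ≈ 6.1284e+11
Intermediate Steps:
C(g, z) = √1310
s(V) = (-34 + V)/(2*V) (s(V) = (-34 + V)/((2*V)) = (-34 + V)*(1/(2*V)) = (-34 + V)/(2*V))
(1087576 + C(-1696, 1090))*(563470 + s(-1291)) = (1087576 + √1310)*(563470 + (½)*(-34 - 1291)/(-1291)) = (1087576 + √1310)*(563470 + (½)*(-1/1291)*(-1325)) = (1087576 + √1310)*(563470 + 1325/2582) = (1087576 + √1310)*(1454880865/2582) = 791146755816620/1291 + 1454880865*√1310/2582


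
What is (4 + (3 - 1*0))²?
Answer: 49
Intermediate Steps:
(4 + (3 - 1*0))² = (4 + (3 + 0))² = (4 + 3)² = 7² = 49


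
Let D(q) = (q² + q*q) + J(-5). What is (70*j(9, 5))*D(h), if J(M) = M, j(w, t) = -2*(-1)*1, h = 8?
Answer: 17220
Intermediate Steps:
j(w, t) = 2 (j(w, t) = 2*1 = 2)
D(q) = -5 + 2*q² (D(q) = (q² + q*q) - 5 = (q² + q²) - 5 = 2*q² - 5 = -5 + 2*q²)
(70*j(9, 5))*D(h) = (70*2)*(-5 + 2*8²) = 140*(-5 + 2*64) = 140*(-5 + 128) = 140*123 = 17220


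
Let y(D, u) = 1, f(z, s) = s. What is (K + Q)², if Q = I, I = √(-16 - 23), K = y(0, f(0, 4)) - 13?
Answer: (-12 + I*√39)² ≈ 105.0 - 149.88*I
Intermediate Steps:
K = -12 (K = 1 - 13 = -12)
I = I*√39 (I = √(-39) = I*√39 ≈ 6.245*I)
Q = I*√39 ≈ 6.245*I
(K + Q)² = (-12 + I*√39)²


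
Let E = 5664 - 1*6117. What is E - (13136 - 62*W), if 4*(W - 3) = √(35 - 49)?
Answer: -13403 + 31*I*√14/2 ≈ -13403.0 + 57.996*I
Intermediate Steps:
E = -453 (E = 5664 - 6117 = -453)
W = 3 + I*√14/4 (W = 3 + √(35 - 49)/4 = 3 + √(-14)/4 = 3 + (I*√14)/4 = 3 + I*√14/4 ≈ 3.0 + 0.93541*I)
E - (13136 - 62*W) = -453 - (13136 - 62*(3 + I*√14/4)) = -453 - (13136 - (186 + 31*I*√14/2)) = -453 - (13136 + (-186 - 31*I*√14/2)) = -453 - (12950 - 31*I*√14/2) = -453 + (-12950 + 31*I*√14/2) = -13403 + 31*I*√14/2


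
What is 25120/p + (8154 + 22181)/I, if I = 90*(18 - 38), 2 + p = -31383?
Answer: -39891199/2259720 ≈ -17.653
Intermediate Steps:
p = -31385 (p = -2 - 31383 = -31385)
I = -1800 (I = 90*(-20) = -1800)
25120/p + (8154 + 22181)/I = 25120/(-31385) + (8154 + 22181)/(-1800) = 25120*(-1/31385) + 30335*(-1/1800) = -5024/6277 - 6067/360 = -39891199/2259720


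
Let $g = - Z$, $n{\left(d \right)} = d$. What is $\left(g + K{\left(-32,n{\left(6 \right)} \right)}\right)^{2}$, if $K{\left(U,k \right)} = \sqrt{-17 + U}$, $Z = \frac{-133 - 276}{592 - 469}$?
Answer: $- \frac{574040}{15129} + \frac{5726 i}{123} \approx -37.943 + 46.553 i$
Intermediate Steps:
$Z = - \frac{409}{123} \approx -3.3252$
$g = \frac{409}{123}$ ($g = \left(-1\right) \left(- \frac{409}{123}\right) = \frac{409}{123} \approx 3.3252$)
$\left(g + K{\left(-32,n{\left(6 \right)} \right)}\right)^{2} = \left(\frac{409}{123} + \sqrt{-17 - 32}\right)^{2} = \left(\frac{409}{123} + \sqrt{-49}\right)^{2} = \left(\frac{409}{123} + 7 i\right)^{2}$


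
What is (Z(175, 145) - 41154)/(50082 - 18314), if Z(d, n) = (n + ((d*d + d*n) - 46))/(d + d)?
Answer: -14347801/11118800 ≈ -1.2904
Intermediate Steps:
Z(d, n) = (-46 + n + d² + d*n)/(2*d) (Z(d, n) = (n + ((d² + d*n) - 46))/((2*d)) = (n + (-46 + d² + d*n))*(1/(2*d)) = (-46 + n + d² + d*n)*(1/(2*d)) = (-46 + n + d² + d*n)/(2*d))
(Z(175, 145) - 41154)/(50082 - 18314) = ((½)*(-46 + 145 + 175*(175 + 145))/175 - 41154)/(50082 - 18314) = ((½)*(1/175)*(-46 + 145 + 175*320) - 41154)/31768 = ((½)*(1/175)*(-46 + 145 + 56000) - 41154)*(1/31768) = ((½)*(1/175)*56099 - 41154)*(1/31768) = (56099/350 - 41154)*(1/31768) = -14347801/350*1/31768 = -14347801/11118800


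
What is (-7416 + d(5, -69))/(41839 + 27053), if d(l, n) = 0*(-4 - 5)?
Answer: -618/5741 ≈ -0.10765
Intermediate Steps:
d(l, n) = 0 (d(l, n) = 0*(-9) = 0)
(-7416 + d(5, -69))/(41839 + 27053) = (-7416 + 0)/(41839 + 27053) = -7416/68892 = -7416*1/68892 = -618/5741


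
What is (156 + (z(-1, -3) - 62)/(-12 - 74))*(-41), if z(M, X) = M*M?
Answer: -552557/86 ≈ -6425.1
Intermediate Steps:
z(M, X) = M**2
(156 + (z(-1, -3) - 62)/(-12 - 74))*(-41) = (156 + ((-1)**2 - 62)/(-12 - 74))*(-41) = (156 + (1 - 62)/(-86))*(-41) = (156 - 61*(-1/86))*(-41) = (156 + 61/86)*(-41) = (13477/86)*(-41) = -552557/86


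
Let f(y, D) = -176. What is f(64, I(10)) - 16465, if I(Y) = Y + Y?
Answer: -16641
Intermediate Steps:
I(Y) = 2*Y
f(64, I(10)) - 16465 = -176 - 16465 = -16641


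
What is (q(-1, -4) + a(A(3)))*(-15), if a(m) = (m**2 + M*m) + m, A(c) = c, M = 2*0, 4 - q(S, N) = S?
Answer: -255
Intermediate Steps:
q(S, N) = 4 - S
M = 0
a(m) = m + m**2 (a(m) = (m**2 + 0*m) + m = (m**2 + 0) + m = m**2 + m = m + m**2)
(q(-1, -4) + a(A(3)))*(-15) = ((4 - 1*(-1)) + 3*(1 + 3))*(-15) = ((4 + 1) + 3*4)*(-15) = (5 + 12)*(-15) = 17*(-15) = -255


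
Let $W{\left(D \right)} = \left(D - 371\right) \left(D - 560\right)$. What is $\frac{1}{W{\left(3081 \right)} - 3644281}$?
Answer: $\frac{1}{3187629} \approx 3.1371 \cdot 10^{-7}$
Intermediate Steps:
$W{\left(D \right)} = \left(-560 + D\right) \left(-371 + D\right)$ ($W{\left(D \right)} = \left(-371 + D\right) \left(-560 + D\right) = \left(-560 + D\right) \left(-371 + D\right)$)
$\frac{1}{W{\left(3081 \right)} - 3644281} = \frac{1}{\left(207760 + 3081^{2} - 2868411\right) - 3644281} = \frac{1}{\left(207760 + 9492561 - 2868411\right) - 3644281} = \frac{1}{6831910 - 3644281} = \frac{1}{3187629}$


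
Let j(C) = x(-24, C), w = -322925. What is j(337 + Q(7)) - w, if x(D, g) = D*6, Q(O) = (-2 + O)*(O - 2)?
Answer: 322781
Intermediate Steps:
Q(O) = (-2 + O)² (Q(O) = (-2 + O)*(-2 + O) = (-2 + O)²)
x(D, g) = 6*D
j(C) = -144 (j(C) = 6*(-24) = -144)
j(337 + Q(7)) - w = -144 - 1*(-322925) = -144 + 322925 = 322781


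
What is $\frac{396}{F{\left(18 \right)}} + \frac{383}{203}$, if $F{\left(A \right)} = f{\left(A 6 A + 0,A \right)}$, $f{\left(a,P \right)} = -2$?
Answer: $- \frac{39811}{203} \approx -196.11$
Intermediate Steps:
$F{\left(A \right)} = -2$
$\frac{396}{F{\left(18 \right)}} + \frac{383}{203} = \frac{396}{-2} + \frac{383}{203} = 396 \left(- \frac{1}{2}\right) + 383 \cdot \frac{1}{203} = -198 + \frac{383}{203} = - \frac{39811}{203}$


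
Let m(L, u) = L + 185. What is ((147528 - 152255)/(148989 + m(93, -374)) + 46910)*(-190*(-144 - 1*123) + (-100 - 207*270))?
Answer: -36831099878180/149267 ≈ -2.4675e+8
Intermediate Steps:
m(L, u) = 185 + L
((147528 - 152255)/(148989 + m(93, -374)) + 46910)*(-190*(-144 - 1*123) + (-100 - 207*270)) = ((147528 - 152255)/(148989 + (185 + 93)) + 46910)*(-190*(-144 - 1*123) + (-100 - 207*270)) = (-4727/(148989 + 278) + 46910)*(-190*(-144 - 123) + (-100 - 55890)) = (-4727/149267 + 46910)*(-190*(-267) - 55990) = (-4727*1/149267 + 46910)*(50730 - 55990) = (-4727/149267 + 46910)*(-5260) = (7002110243/149267)*(-5260) = -36831099878180/149267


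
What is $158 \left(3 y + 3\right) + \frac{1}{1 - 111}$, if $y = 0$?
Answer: $\frac{52139}{110} \approx 473.99$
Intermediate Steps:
$158 \left(3 y + 3\right) + \frac{1}{1 - 111} = 158 \left(3 \cdot 0 + 3\right) + \frac{1}{1 - 111} = 158 \left(0 + 3\right) + \frac{1}{-110} = 158 \cdot 3 - \frac{1}{110} = 474 - \frac{1}{110} = \frac{52139}{110}$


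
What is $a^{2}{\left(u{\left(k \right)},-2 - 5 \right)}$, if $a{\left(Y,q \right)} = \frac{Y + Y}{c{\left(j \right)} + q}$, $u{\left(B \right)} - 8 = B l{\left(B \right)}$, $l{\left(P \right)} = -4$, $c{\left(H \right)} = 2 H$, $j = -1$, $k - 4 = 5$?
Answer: $\frac{3136}{81} \approx 38.716$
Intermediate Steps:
$k = 9$ ($k = 4 + 5 = 9$)
$u{\left(B \right)} = 8 - 4 B$ ($u{\left(B \right)} = 8 + B \left(-4\right) = 8 - 4 B$)
$a{\left(Y,q \right)} = \frac{2 Y}{-2 + q}$ ($a{\left(Y,q \right)} = \frac{Y + Y}{2 \left(-1\right) + q} = \frac{2 Y}{-2 + q}$)
$a^{2}{\left(u{\left(k \right)},-2 - 5 \right)} = \left(\frac{2 \left(8 - 36\right)}{-2 - 7}\right)^{2} = \left(2 \left(-28\right) \frac{1}{-9}\right)^{2} = \left(2 \left(-28\right) \left(- \frac{1}{9}\right)\right)^{2} = \left(\frac{56}{9}\right)^{2} = \frac{3136}{81}$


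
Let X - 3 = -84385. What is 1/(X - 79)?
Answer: -1/84461 ≈ -1.1840e-5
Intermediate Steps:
X = -84382 (X = 3 - 84385 = -84382)
1/(X - 79) = 1/(-84382 - 79) = 1/(-84461) = -1/84461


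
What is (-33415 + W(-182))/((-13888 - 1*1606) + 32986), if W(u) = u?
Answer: -33597/17492 ≈ -1.9207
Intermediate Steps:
(-33415 + W(-182))/((-13888 - 1*1606) + 32986) = (-33415 - 182)/((-13888 - 1*1606) + 32986) = -33597/((-13888 - 1606) + 32986) = -33597/(-15494 + 32986) = -33597/17492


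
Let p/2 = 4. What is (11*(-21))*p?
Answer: -1848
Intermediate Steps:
p = 8 (p = 2*4 = 8)
(11*(-21))*p = (11*(-21))*8 = -231*8 = -1848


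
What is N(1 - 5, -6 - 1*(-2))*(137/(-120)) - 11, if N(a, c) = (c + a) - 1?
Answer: -29/40 ≈ -0.72500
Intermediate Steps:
N(a, c) = -1 + a + c (N(a, c) = (a + c) - 1 = -1 + a + c)
N(1 - 5, -6 - 1*(-2))*(137/(-120)) - 11 = (-1 + (1 - 5) + (-6 - 1*(-2)))*(137/(-120)) - 11 = (-1 - 4 + (-6 + 2))*(137*(-1/120)) - 11 = (-1 - 4 - 4)*(-137/120) - 11 = -9*(-137/120) - 11 = 411/40 - 11 = -29/40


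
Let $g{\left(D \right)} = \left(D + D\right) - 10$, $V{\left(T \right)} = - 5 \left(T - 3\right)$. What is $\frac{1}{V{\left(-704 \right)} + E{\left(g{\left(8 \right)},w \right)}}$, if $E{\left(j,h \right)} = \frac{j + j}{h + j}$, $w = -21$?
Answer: $\frac{5}{17671} \approx 0.00028295$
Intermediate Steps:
$V{\left(T \right)} = 15 - 5 T$ ($V{\left(T \right)} = - 5 \left(-3 + T\right) = 15 - 5 T$)
$g{\left(D \right)} = -10 + 2 D$ ($g{\left(D \right)} = 2 D - 10 = -10 + 2 D$)
$E{\left(j,h \right)} = \frac{2 j}{h + j}$
$\frac{1}{V{\left(-704 \right)} + E{\left(g{\left(8 \right)},w \right)}} = \frac{1}{\left(15 - -3520\right) + \frac{2 \left(-10 + 2 \cdot 8\right)}{-21 + \left(-10 + 2 \cdot 8\right)}} = \frac{1}{\left(15 + 3520\right) + \frac{2 \left(-10 + 16\right)}{-21 + \left(-10 + 16\right)}} = \frac{1}{3535 + 2 \cdot 6 \frac{1}{-21 + 6}} = \frac{1}{3535 + 2 \cdot 6 \frac{1}{-15}} = \frac{1}{3535 + 2 \cdot 6 \left(- \frac{1}{15}\right)} = \frac{1}{3535 - \frac{4}{5}} = \frac{1}{\frac{17671}{5}} = \frac{5}{17671}$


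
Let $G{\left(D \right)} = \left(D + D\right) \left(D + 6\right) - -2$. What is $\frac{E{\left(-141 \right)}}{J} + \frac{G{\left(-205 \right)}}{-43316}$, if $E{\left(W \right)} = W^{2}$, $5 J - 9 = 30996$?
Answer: $\frac{108429}{81991} \approx 1.3225$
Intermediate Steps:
$J = 6201$ ($J = \frac{9}{5} + \frac{1}{5} \cdot 30996 = \frac{9}{5} + \frac{30996}{5} = 6201$)
$G{\left(D \right)} = 2 + 2 D \left(6 + D\right)$ ($G{\left(D \right)} = 2 D \left(6 + D\right) + 2 = 2 + 2 D \left(6 + D\right)$)
$\frac{E{\left(-141 \right)}}{J} + \frac{G{\left(-205 \right)}}{-43316} = \frac{\left(-141\right)^{2}}{6201} + \frac{2 + 2 \left(-205\right)^{2} + 12 \left(-205\right)}{-43316} = 19881 \cdot \frac{1}{6201} + \left(2 + 2 \cdot 42025 - 2460\right) \left(- \frac{1}{43316}\right) = \frac{2209}{689} + \left(2 + 84050 - 2460\right) \left(- \frac{1}{43316}\right) = \frac{2209}{689} + 81592 \left(- \frac{1}{43316}\right) = \frac{2209}{689} - \frac{2914}{1547} = \frac{108429}{81991}$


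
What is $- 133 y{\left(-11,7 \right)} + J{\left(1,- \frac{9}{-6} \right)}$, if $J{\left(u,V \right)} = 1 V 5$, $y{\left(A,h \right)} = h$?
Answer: $- \frac{1847}{2} \approx -923.5$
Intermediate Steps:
$J{\left(u,V \right)} = 5 V$ ($J{\left(u,V \right)} = V 5 = 5 V$)
$- 133 y{\left(-11,7 \right)} + J{\left(1,- \frac{9}{-6} \right)} = \left(-133\right) 7 + 5 \left(- \frac{9}{-6}\right) = -931 + 5 \left(\left(-9\right) \left(- \frac{1}{6}\right)\right) = -931 + 5 \cdot \frac{3}{2} = -931 + \frac{15}{2} = - \frac{1847}{2}$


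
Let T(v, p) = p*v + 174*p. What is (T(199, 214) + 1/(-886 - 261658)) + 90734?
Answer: 44778454463/262544 ≈ 1.7056e+5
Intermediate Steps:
T(v, p) = 174*p + p*v
(T(199, 214) + 1/(-886 - 261658)) + 90734 = (214*(174 + 199) + 1/(-886 - 261658)) + 90734 = (214*373 + 1/(-262544)) + 90734 = (79822 - 1/262544) + 90734 = 20956787167/262544 + 90734 = 44778454463/262544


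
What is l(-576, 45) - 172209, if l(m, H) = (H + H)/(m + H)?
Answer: -10160341/59 ≈ -1.7221e+5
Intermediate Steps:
l(m, H) = 2*H/(H + m) (l(m, H) = (2*H)/(H + m) = 2*H/(H + m))
l(-576, 45) - 172209 = 2*45/(45 - 576) - 172209 = 2*45/(-531) - 172209 = 2*45*(-1/531) - 172209 = -10/59 - 172209 = -10160341/59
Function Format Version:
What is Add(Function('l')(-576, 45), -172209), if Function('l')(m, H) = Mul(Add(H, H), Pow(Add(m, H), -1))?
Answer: Rational(-10160341, 59) ≈ -1.7221e+5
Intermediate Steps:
Function('l')(m, H) = Mul(2, H, Pow(Add(H, m), -1)) (Function('l')(m, H) = Mul(Mul(2, H), Pow(Add(H, m), -1)) = Mul(2, H, Pow(Add(H, m), -1)))
Add(Function('l')(-576, 45), -172209) = Add(Mul(2, 45, Pow(Add(45, -576), -1)), -172209) = Add(Mul(2, 45, Pow(-531, -1)), -172209) = Add(Mul(2, 45, Rational(-1, 531)), -172209) = Add(Rational(-10, 59), -172209) = Rational(-10160341, 59)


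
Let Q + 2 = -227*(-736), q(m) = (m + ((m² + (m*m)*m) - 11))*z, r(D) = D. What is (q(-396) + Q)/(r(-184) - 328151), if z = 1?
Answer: 61775657/328335 ≈ 188.15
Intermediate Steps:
q(m) = -11 + m + m² + m³ (q(m) = (m + ((m² + (m*m)*m) - 11))*1 = (m + ((m² + m²*m) - 11))*1 = (m + ((m² + m³) - 11))*1 = (m + (-11 + m² + m³))*1 = (-11 + m + m² + m³)*1 = -11 + m + m² + m³)
Q = 167070 (Q = -2 - 227*(-736) = -2 + 167072 = 167070)
(q(-396) + Q)/(r(-184) - 328151) = ((-11 - 396 + (-396)² + (-396)³) + 167070)/(-184 - 328151) = ((-11 - 396 + 156816 - 62099136) + 167070)/(-328335) = (-61942727 + 167070)*(-1/328335) = -61775657*(-1/328335) = 61775657/328335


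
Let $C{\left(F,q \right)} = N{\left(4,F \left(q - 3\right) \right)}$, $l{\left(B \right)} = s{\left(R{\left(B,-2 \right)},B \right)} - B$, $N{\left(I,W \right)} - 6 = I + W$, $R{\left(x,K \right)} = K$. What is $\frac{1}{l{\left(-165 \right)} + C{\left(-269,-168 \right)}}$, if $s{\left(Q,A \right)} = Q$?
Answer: $\frac{1}{46172} \approx 2.1658 \cdot 10^{-5}$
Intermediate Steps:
$N{\left(I,W \right)} = 6 + I + W$ ($N{\left(I,W \right)} = 6 + \left(I + W\right) = 6 + I + W$)
$l{\left(B \right)} = -2 - B$
$C{\left(F,q \right)} = 10 + F \left(-3 + q\right)$ ($C{\left(F,q \right)} = 6 + 4 + F \left(q - 3\right) = 6 + 4 + F \left(-3 + q\right) = 10 + F \left(-3 + q\right)$)
$\frac{1}{l{\left(-165 \right)} + C{\left(-269,-168 \right)}} = \frac{1}{\left(-2 - -165\right) - \left(-10 + 269 \left(-3 - 168\right)\right)} = \frac{1}{\left(-2 + 165\right) + \left(10 - -45999\right)} = \frac{1}{163 + \left(10 + 45999\right)} = \frac{1}{163 + 46009} = \frac{1}{46172}$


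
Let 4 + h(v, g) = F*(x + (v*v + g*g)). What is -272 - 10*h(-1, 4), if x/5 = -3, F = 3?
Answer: -292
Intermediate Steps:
x = -15 (x = 5*(-3) = -15)
h(v, g) = -49 + 3*g² + 3*v² (h(v, g) = -4 + 3*(-15 + (v*v + g*g)) = -4 + 3*(-15 + (v² + g²)) = -4 + 3*(-15 + (g² + v²)) = -4 + 3*(-15 + g² + v²) = -4 + (-45 + 3*g² + 3*v²) = -49 + 3*g² + 3*v²)
-272 - 10*h(-1, 4) = -272 - 10*(-49 + 3*4² + 3*(-1)²) = -272 - 10*(-49 + 3*16 + 3*1) = -272 - 10*(-49 + 48 + 3) = -272 - 10*2 = -272 - 20 = -292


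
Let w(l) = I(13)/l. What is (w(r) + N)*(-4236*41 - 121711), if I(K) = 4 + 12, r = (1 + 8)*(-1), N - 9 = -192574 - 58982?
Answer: 668738149393/9 ≈ 7.4304e+10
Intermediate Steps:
N = -251547 (N = 9 + (-192574 - 58982) = 9 - 251556 = -251547)
r = -9 (r = 9*(-1) = -9)
I(K) = 16
w(l) = 16/l
(w(r) + N)*(-4236*41 - 121711) = (16/(-9) - 251547)*(-4236*41 - 121711) = (16*(-1/9) - 251547)*(-173676 - 121711) = (-16/9 - 251547)*(-295387) = -2263939/9*(-295387) = 668738149393/9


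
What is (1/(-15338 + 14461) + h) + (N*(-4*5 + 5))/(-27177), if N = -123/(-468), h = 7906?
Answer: 9798536319229/1239379908 ≈ 7906.0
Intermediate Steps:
N = 41/156 (N = -123*(-1/468) = 41/156 ≈ 0.26282)
(1/(-15338 + 14461) + h) + (N*(-4*5 + 5))/(-27177) = (1/(-15338 + 14461) + 7906) + (41*(-4*5 + 5)/156)/(-27177) = (1/(-877) + 7906) + (41*(-20 + 5)/156)*(-1/27177) = (-1/877 + 7906) + ((41/156)*(-15))*(-1/27177) = 6933561/877 - 205/52*(-1/27177) = 6933561/877 + 205/1413204 = 9798536319229/1239379908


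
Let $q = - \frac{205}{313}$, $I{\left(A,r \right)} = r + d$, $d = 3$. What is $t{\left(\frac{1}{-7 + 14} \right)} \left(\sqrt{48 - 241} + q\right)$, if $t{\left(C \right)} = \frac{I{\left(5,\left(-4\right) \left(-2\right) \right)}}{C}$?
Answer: $- \frac{15785}{313} + 77 i \sqrt{193} \approx -50.431 + 1069.7 i$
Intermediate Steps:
$I{\left(A,r \right)} = 3 + r$ ($I{\left(A,r \right)} = r + 3 = 3 + r$)
$t{\left(C \right)} = \frac{11}{C}$ ($t{\left(C \right)} = \frac{3 - -8}{C} = \frac{3 + 8}{C} = \frac{11}{C}$)
$q = - \frac{205}{313}$ ($q = \left(-205\right) \frac{1}{313} = - \frac{205}{313} \approx -0.65495$)
$t{\left(\frac{1}{-7 + 14} \right)} \left(\sqrt{48 - 241} + q\right) = \frac{11}{\frac{1}{-7 + 14}} \left(\sqrt{48 - 241} - \frac{205}{313}\right) = \frac{11}{\frac{1}{7}} \left(\sqrt{-193} - \frac{205}{313}\right) = 11 \frac{1}{\frac{1}{7}} \left(i \sqrt{193} - \frac{205}{313}\right) = 11 \cdot 7 \left(- \frac{205}{313} + i \sqrt{193}\right) = 77 \left(- \frac{205}{313} + i \sqrt{193}\right) = - \frac{15785}{313} + 77 i \sqrt{193}$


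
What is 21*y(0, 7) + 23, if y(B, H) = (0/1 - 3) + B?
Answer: -40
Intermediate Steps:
y(B, H) = -3 + B (y(B, H) = (0*1 - 3) + B = (0 - 3) + B = -3 + B)
21*y(0, 7) + 23 = 21*(-3 + 0) + 23 = 21*(-3) + 23 = -63 + 23 = -40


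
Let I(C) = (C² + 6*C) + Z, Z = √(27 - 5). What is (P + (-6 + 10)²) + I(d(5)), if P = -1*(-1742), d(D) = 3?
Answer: 1785 + √22 ≈ 1789.7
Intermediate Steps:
Z = √22 ≈ 4.6904
I(C) = √22 + C² + 6*C (I(C) = (C² + 6*C) + √22 = √22 + C² + 6*C)
P = 1742
(P + (-6 + 10)²) + I(d(5)) = (1742 + (-6 + 10)²) + (√22 + 3² + 6*3) = (1742 + 4²) + (√22 + 9 + 18) = (1742 + 16) + (27 + √22) = 1758 + (27 + √22) = 1785 + √22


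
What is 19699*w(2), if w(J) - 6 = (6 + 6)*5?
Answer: 1300134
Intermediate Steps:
w(J) = 66 (w(J) = 6 + (6 + 6)*5 = 6 + 12*5 = 6 + 60 = 66)
19699*w(2) = 19699*66 = 1300134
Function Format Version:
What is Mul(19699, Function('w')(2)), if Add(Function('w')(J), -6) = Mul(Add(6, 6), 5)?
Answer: 1300134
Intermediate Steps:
Function('w')(J) = 66 (Function('w')(J) = Add(6, Mul(Add(6, 6), 5)) = Add(6, Mul(12, 5)) = Add(6, 60) = 66)
Mul(19699, Function('w')(2)) = Mul(19699, 66) = 1300134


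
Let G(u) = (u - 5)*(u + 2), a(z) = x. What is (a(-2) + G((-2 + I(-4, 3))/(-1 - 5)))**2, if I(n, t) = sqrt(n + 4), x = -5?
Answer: 20449/81 ≈ 252.46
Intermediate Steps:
I(n, t) = sqrt(4 + n)
a(z) = -5
G(u) = (-5 + u)*(2 + u)
(a(-2) + G((-2 + I(-4, 3))/(-1 - 5)))**2 = (-5 + (-10 + ((-2 + sqrt(4 - 4))/(-1 - 5))**2 - 3*(-2 + sqrt(4 - 4))/(-1 - 5)))**2 = (-5 + (-10 + ((-2 + sqrt(0))/(-6))**2 - 3*(-2 + sqrt(0))/(-6)))**2 = (-5 + (-10 + ((-2 + 0)*(-1/6))**2 - 3*(-2 + 0)*(-1)/6))**2 = (-5 + (-10 + (-2*(-1/6))**2 - (-6)*(-1)/6))**2 = (-5 + (-10 + (1/3)**2 - 3*1/3))**2 = (-5 + (-10 + 1/9 - 1))**2 = (-5 - 98/9)**2 = (-143/9)**2 = 20449/81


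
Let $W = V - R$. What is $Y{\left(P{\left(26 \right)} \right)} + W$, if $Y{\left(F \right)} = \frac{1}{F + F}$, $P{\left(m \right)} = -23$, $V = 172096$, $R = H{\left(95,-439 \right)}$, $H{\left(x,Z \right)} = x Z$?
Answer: $\frac{9834845}{46} \approx 2.138 \cdot 10^{5}$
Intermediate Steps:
$H{\left(x,Z \right)} = Z x$
$R = -41705$ ($R = \left(-439\right) 95 = -41705$)
$W = 213801$ ($W = 172096 - -41705 = 172096 + 41705 = 213801$)
$Y{\left(F \right)} = \frac{1}{2 F}$
$Y{\left(P{\left(26 \right)} \right)} + W = \frac{1}{2 \left(-23\right)} + 213801 = \frac{1}{2} \left(- \frac{1}{23}\right) + 213801 = - \frac{1}{46} + 213801 = \frac{9834845}{46}$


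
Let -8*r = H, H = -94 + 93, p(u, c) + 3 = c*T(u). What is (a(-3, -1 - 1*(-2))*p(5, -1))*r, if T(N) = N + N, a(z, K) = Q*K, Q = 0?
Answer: 0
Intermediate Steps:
a(z, K) = 0 (a(z, K) = 0*K = 0)
T(N) = 2*N
p(u, c) = -3 + 2*c*u (p(u, c) = -3 + c*(2*u) = -3 + 2*c*u)
H = -1
r = ⅛ (r = -⅛*(-1) = ⅛ ≈ 0.12500)
(a(-3, -1 - 1*(-2))*p(5, -1))*r = (0*(-3 + 2*(-1)*5))*(⅛) = (0*(-3 - 10))*(⅛) = (0*(-13))*(⅛) = 0*(⅛) = 0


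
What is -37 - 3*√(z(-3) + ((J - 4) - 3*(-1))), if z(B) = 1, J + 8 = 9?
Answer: -40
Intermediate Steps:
J = 1 (J = -8 + 9 = 1)
-37 - 3*√(z(-3) + ((J - 4) - 3*(-1))) = -37 - 3*√(1 + ((1 - 4) - 3*(-1))) = -37 - 3*√(1 + (-3 + 3)) = -37 - 3*√(1 + 0) = -37 - 3*√1 = -37 - 3*1 = -37 - 3 = -40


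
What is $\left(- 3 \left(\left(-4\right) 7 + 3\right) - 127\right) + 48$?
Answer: $-4$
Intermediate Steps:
$\left(- 3 \left(\left(-4\right) 7 + 3\right) - 127\right) + 48 = \left(- 3 \left(-28 + 3\right) - 127\right) + 48 = \left(\left(-3\right) \left(-25\right) - 127\right) + 48 = \left(75 - 127\right) + 48 = -52 + 48 = -4$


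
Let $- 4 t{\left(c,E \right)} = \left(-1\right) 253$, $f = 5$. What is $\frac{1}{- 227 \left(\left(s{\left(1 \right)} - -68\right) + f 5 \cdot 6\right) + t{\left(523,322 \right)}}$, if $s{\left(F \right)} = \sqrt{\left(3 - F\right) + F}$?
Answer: $- \frac{263588}{13026419363} + \frac{3632 \sqrt{3}}{39079258089} \approx -2.0074 \cdot 10^{-5}$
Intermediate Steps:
$t{\left(c,E \right)} = \frac{253}{4}$ ($t{\left(c,E \right)} = - \frac{\left(-1\right) 253}{4} = \left(- \frac{1}{4}\right) \left(-253\right) = \frac{253}{4}$)
$s{\left(F \right)} = \sqrt{3}$
$\frac{1}{- 227 \left(\left(s{\left(1 \right)} - -68\right) + f 5 \cdot 6\right) + t{\left(523,322 \right)}} = \frac{1}{- 227 \left(\left(\sqrt{3} - -68\right) + 5 \cdot 5 \cdot 6\right) + \frac{253}{4}} = \frac{1}{- 227 \left(\left(\sqrt{3} + 68\right) + 25 \cdot 6\right) + \frac{253}{4}} = \frac{1}{- 227 \left(\left(68 + \sqrt{3}\right) + 150\right) + \frac{253}{4}} = \frac{1}{- 227 \left(218 + \sqrt{3}\right) + \frac{253}{4}} = \frac{1}{\left(-49486 - 227 \sqrt{3}\right) + \frac{253}{4}} = \frac{1}{- \frac{197691}{4} - 227 \sqrt{3}}$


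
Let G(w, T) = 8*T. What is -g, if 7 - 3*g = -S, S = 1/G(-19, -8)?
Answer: -149/64 ≈ -2.3281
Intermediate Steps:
S = -1/64 (S = 1/(8*(-8)) = 1/(-64) = -1/64 ≈ -0.015625)
g = 149/64 (g = 7/3 - (-1)*(-1)/(3*64) = 7/3 - ⅓*1/64 = 7/3 - 1/192 = 149/64 ≈ 2.3281)
-g = -1*149/64 = -149/64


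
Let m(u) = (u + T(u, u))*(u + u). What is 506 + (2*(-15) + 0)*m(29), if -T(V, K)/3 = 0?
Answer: -49954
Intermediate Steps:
T(V, K) = 0 (T(V, K) = -3*0 = 0)
m(u) = 2*u² (m(u) = (u + 0)*(u + u) = u*(2*u) = 2*u²)
506 + (2*(-15) + 0)*m(29) = 506 + (2*(-15) + 0)*(2*29²) = 506 + (-30 + 0)*(2*841) = 506 - 30*1682 = 506 - 50460 = -49954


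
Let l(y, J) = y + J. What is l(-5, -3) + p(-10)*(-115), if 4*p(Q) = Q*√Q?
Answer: -8 + 575*I*√10/2 ≈ -8.0 + 909.16*I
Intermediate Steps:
p(Q) = Q^(3/2)/4 (p(Q) = (Q*√Q)/4 = Q^(3/2)/4)
l(y, J) = J + y
l(-5, -3) + p(-10)*(-115) = (-3 - 5) + ((-10)^(3/2)/4)*(-115) = -8 + ((-10*I*√10)/4)*(-115) = -8 - 5*I*√10/2*(-115) = -8 + 575*I*√10/2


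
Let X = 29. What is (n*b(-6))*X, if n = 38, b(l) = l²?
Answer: 39672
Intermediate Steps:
(n*b(-6))*X = (38*(-6)²)*29 = (38*36)*29 = 1368*29 = 39672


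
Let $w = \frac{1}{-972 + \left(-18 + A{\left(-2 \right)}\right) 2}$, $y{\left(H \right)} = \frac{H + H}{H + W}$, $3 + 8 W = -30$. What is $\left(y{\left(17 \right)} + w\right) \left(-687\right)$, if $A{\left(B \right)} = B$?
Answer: $- \frac{189035607}{104236} \approx -1813.5$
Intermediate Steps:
$W = - \frac{33}{8}$ ($W = - \frac{3}{8} + \frac{1}{8} \left(-30\right) = - \frac{3}{8} - \frac{15}{4} = - \frac{33}{8} \approx -4.125$)
$y{\left(H \right)} = \frac{2 H}{- \frac{33}{8} + H}$ ($y{\left(H \right)} = \frac{H + H}{H - \frac{33}{8}} = \frac{2 H}{- \frac{33}{8} + H}$)
$w = - \frac{1}{1012}$ ($w = \frac{1}{-972 + \left(-18 - 2\right) 2} = \frac{1}{-972 - 40} = \frac{1}{-1012} = - \frac{1}{1012} \approx -0.00098814$)
$\left(y{\left(17 \right)} + w\right) \left(-687\right) = \left(16 \cdot 17 \frac{1}{-33 + 8 \cdot 17} - \frac{1}{1012}\right) \left(-687\right) = \left(16 \cdot 17 \frac{1}{-33 + 136} - \frac{1}{1012}\right) \left(-687\right) = \left(16 \cdot 17 \cdot \frac{1}{103} - \frac{1}{1012}\right) \left(-687\right) = \left(\frac{272}{103} - \frac{1}{1012}\right) \left(-687\right) = \frac{275161}{104236} \left(-687\right) = - \frac{189035607}{104236}$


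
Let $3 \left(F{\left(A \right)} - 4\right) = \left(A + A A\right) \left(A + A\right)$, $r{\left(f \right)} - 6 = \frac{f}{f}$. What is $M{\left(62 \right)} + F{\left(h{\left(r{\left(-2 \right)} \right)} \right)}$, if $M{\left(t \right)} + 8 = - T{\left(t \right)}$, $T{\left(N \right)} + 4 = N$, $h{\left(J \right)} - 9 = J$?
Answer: $\frac{8518}{3} \approx 2839.3$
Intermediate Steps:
$r{\left(f \right)} = 7$ ($r{\left(f \right)} = 6 + \frac{f}{f} = 6 + 1 = 7$)
$h{\left(J \right)} = 9 + J$
$F{\left(A \right)} = 4 + \frac{2 A \left(A + A^{2}\right)}{3}$ ($F{\left(A \right)} = 4 + \frac{\left(A + A A\right) \left(A + A\right)}{3} = 4 + \frac{\left(A + A^{2}\right) 2 A}{3} = 4 + \frac{2 A \left(A + A^{2}\right)}{3}$)
$T{\left(N \right)} = -4 + N$
$M{\left(t \right)} = -4 - t$ ($M{\left(t \right)} = -8 - \left(-4 + t\right) = -4 - t$)
$M{\left(62 \right)} + F{\left(h{\left(r{\left(-2 \right)} \right)} \right)} = \left(-4 - 62\right) + \left(4 + \frac{2 \left(9 + 7\right)^{2}}{3} + \frac{2 \left(9 + 7\right)^{3}}{3}\right) = \left(-4 - 62\right) + \left(4 + \frac{2 \cdot 16^{2}}{3} + \frac{2 \cdot 16^{3}}{3}\right) = -66 + \left(4 + \frac{2}{3} \cdot 256 + \frac{2}{3} \cdot 4096\right) = -66 + \left(4 + \frac{512}{3} + \frac{8192}{3}\right) = -66 + \frac{8716}{3} = \frac{8518}{3}$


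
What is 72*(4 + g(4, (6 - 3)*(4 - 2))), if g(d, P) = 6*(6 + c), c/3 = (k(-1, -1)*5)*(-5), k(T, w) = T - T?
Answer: 2880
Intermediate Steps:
k(T, w) = 0
c = 0 (c = 3*((0*5)*(-5)) = 3*(0*(-5)) = 3*0 = 0)
g(d, P) = 36 (g(d, P) = 6*(6 + 0) = 6*6 = 36)
72*(4 + g(4, (6 - 3)*(4 - 2))) = 72*(4 + 36) = 72*40 = 2880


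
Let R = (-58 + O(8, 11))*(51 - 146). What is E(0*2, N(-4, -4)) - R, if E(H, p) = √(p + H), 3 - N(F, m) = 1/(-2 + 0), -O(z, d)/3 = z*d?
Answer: -30590 + √14/2 ≈ -30588.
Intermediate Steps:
O(z, d) = -3*d*z (O(z, d) = -3*z*d = -3*d*z)
N(F, m) = 7/2 (N(F, m) = 3 - 1/(-2 + 0) = 3 - 1/(-2) = 3 - 1*(-½) = 3 + ½ = 7/2)
E(H, p) = √(H + p)
R = 30590 (R = (-58 - 3*11*8)*(51 - 146) = (-58 - 264)*(-95) = -322*(-95) = 30590)
E(0*2, N(-4, -4)) - R = √(0*2 + 7/2) - 1*30590 = √(0 + 7/2) - 30590 = √(7/2) - 30590 = √14/2 - 30590 = -30590 + √14/2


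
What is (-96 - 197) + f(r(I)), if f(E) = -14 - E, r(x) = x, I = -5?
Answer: -302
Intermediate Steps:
(-96 - 197) + f(r(I)) = (-96 - 197) + (-14 - 1*(-5)) = -293 + (-14 + 5) = -293 - 9 = -302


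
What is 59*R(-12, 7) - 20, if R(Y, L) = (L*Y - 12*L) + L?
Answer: -9519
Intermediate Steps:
R(Y, L) = -11*L + L*Y (R(Y, L) = (-12*L + L*Y) + L = -11*L + L*Y)
59*R(-12, 7) - 20 = 59*(7*(-11 - 12)) - 20 = 59*(7*(-23)) - 20 = 59*(-161) - 20 = -9499 - 20 = -9519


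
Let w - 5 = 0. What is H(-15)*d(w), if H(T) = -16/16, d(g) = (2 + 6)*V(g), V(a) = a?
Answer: -40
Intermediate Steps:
w = 5 (w = 5 + 0 = 5)
d(g) = 8*g (d(g) = (2 + 6)*g = 8*g)
H(T) = -1 (H(T) = -16*1/16 = -1)
H(-15)*d(w) = -8*5 = -1*40 = -40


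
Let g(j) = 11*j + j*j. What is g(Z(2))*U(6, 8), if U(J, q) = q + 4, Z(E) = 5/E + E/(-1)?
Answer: 69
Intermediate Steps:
Z(E) = -E + 5/E (Z(E) = 5/E + E*(-1) = 5/E - E = -E + 5/E)
U(J, q) = 4 + q
g(j) = j**2 + 11*j (g(j) = 11*j + j**2 = j**2 + 11*j)
g(Z(2))*U(6, 8) = ((-1*2 + 5/2)*(11 + (-1*2 + 5/2)))*(4 + 8) = ((-2 + 5*(1/2))*(11 + (-2 + 5*(1/2))))*12 = ((-2 + 5/2)*(11 + (-2 + 5/2)))*12 = ((11 + 1/2)/2)*12 = ((1/2)*(23/2))*12 = (23/4)*12 = 69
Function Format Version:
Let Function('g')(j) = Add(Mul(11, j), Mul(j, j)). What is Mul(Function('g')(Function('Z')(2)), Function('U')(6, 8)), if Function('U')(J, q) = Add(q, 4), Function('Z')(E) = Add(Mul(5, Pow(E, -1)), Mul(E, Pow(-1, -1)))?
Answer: 69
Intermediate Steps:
Function('Z')(E) = Add(Mul(-1, E), Mul(5, Pow(E, -1))) (Function('Z')(E) = Add(Mul(5, Pow(E, -1)), Mul(E, -1)) = Add(Mul(5, Pow(E, -1)), Mul(-1, E)) = Add(Mul(-1, E), Mul(5, Pow(E, -1))))
Function('U')(J, q) = Add(4, q)
Function('g')(j) = Add(Pow(j, 2), Mul(11, j)) (Function('g')(j) = Add(Mul(11, j), Pow(j, 2)) = Add(Pow(j, 2), Mul(11, j)))
Mul(Function('g')(Function('Z')(2)), Function('U')(6, 8)) = Mul(Mul(Add(Mul(-1, 2), Mul(5, Pow(2, -1))), Add(11, Add(Mul(-1, 2), Mul(5, Pow(2, -1))))), Add(4, 8)) = Mul(Mul(Add(-2, Mul(5, Rational(1, 2))), Add(11, Add(-2, Mul(5, Rational(1, 2))))), 12) = Mul(Mul(Add(-2, Rational(5, 2)), Add(11, Add(-2, Rational(5, 2)))), 12) = Mul(Mul(Rational(1, 2), Add(11, Rational(1, 2))), 12) = Mul(Mul(Rational(1, 2), Rational(23, 2)), 12) = Mul(Rational(23, 4), 12) = 69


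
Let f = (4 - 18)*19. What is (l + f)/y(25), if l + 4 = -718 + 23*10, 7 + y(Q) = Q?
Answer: -379/9 ≈ -42.111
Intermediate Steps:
y(Q) = -7 + Q
f = -266 (f = -14*19 = -266)
l = -492 (l = -4 + (-718 + 23*10) = -4 + (-718 + 230) = -4 - 488 = -492)
(l + f)/y(25) = (-492 - 266)/(-7 + 25) = -758/18 = -758*1/18 = -379/9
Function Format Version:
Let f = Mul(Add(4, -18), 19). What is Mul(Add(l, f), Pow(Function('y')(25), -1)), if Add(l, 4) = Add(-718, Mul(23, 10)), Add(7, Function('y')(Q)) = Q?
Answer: Rational(-379, 9) ≈ -42.111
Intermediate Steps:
Function('y')(Q) = Add(-7, Q)
f = -266 (f = Mul(-14, 19) = -266)
l = -492 (l = Add(-4, Add(-718, Mul(23, 10))) = Add(-4, Add(-718, 230)) = Add(-4, -488) = -492)
Mul(Add(l, f), Pow(Function('y')(25), -1)) = Mul(Add(-492, -266), Pow(Add(-7, 25), -1)) = Mul(-758, Pow(18, -1)) = Mul(-758, Rational(1, 18)) = Rational(-379, 9)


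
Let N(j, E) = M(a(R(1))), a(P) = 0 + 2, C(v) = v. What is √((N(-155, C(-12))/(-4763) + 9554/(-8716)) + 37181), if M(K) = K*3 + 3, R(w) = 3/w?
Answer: √16019311821114780354/20757154 ≈ 192.82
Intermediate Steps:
a(P) = 2
M(K) = 3 + 3*K (M(K) = 3*K + 3 = 3 + 3*K)
N(j, E) = 9 (N(j, E) = 3 + 3*2 = 3 + 6 = 9)
√((N(-155, C(-12))/(-4763) + 9554/(-8716)) + 37181) = √((9/(-4763) + 9554/(-8716)) + 37181) = √((9*(-1/4763) + 9554*(-1/8716)) + 37181) = √((-9/4763 - 4777/4358) + 37181) = √(-22792073/20757154 + 37181) = √(771748950801/20757154) = √16019311821114780354/20757154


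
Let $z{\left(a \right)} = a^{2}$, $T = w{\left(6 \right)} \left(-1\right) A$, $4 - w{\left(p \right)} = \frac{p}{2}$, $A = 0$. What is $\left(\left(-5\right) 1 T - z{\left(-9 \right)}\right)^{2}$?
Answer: $6561$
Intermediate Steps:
$w{\left(p \right)} = 4 - \frac{p}{2}$
$T = 0$ ($T = \left(4 - 3\right) \left(-1\right) 0 = 1 \left(-1\right) 0 = \left(-1\right) 0 = 0$)
$\left(\left(-5\right) 1 T - z{\left(-9 \right)}\right)^{2} = \left(\left(-5\right) 1 \cdot 0 - \left(-9\right)^{2}\right)^{2} = \left(\left(-5\right) 0 - 81\right)^{2} = \left(0 - 81\right)^{2} = \left(-81\right)^{2} = 6561$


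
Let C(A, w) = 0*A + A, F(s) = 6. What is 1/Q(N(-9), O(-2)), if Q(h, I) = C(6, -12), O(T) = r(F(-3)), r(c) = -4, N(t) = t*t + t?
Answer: 1/6 ≈ 0.16667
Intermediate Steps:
N(t) = t + t**2 (N(t) = t**2 + t = t + t**2)
O(T) = -4
C(A, w) = A (C(A, w) = 0 + A = A)
Q(h, I) = 6
1/Q(N(-9), O(-2)) = 1/6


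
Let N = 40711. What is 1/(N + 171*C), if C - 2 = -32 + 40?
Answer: 1/42421 ≈ 2.3573e-5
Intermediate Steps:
C = 10 (C = 2 + (-32 + 40) = 2 + 8 = 10)
1/(N + 171*C) = 1/(40711 + 171*10) = 1/(40711 + 1710) = 1/42421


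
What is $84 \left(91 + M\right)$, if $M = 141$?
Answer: $19488$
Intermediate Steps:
$84 \left(91 + M\right) = 84 \left(91 + 141\right) = 84 \cdot 232 = 19488$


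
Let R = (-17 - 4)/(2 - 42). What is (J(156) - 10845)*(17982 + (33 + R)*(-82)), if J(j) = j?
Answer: -3256500051/20 ≈ -1.6282e+8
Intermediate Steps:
R = 21/40 (R = -21/(-40) = -21*(-1/40) = 21/40 ≈ 0.52500)
(J(156) - 10845)*(17982 + (33 + R)*(-82)) = (156 - 10845)*(17982 + (33 + 21/40)*(-82)) = -10689*(17982 + (1341/40)*(-82)) = -10689*(17982 - 54981/20) = -10689*304659/20 = -3256500051/20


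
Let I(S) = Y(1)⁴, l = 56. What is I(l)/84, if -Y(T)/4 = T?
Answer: 64/21 ≈ 3.0476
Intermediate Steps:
Y(T) = -4*T
I(S) = 256 (I(S) = (-4*1)⁴ = (-4)⁴ = 256)
I(l)/84 = 256/84 = 256*(1/84) = 64/21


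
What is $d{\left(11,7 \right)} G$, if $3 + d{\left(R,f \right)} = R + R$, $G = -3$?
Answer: $-57$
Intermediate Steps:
$d{\left(R,f \right)} = -3 + 2 R$ ($d{\left(R,f \right)} = -3 + \left(R + R\right) = -3 + 2 R$)
$d{\left(11,7 \right)} G = \left(-3 + 2 \cdot 11\right) \left(-3\right) = \left(-3 + 22\right) \left(-3\right) = 19 \left(-3\right) = -57$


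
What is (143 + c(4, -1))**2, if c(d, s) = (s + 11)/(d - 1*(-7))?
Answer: 2505889/121 ≈ 20710.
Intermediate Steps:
c(d, s) = (11 + s)/(7 + d) (c(d, s) = (11 + s)/(d + 7) = (11 + s)/(7 + d))
(143 + c(4, -1))**2 = (143 + (11 - 1)/(7 + 4))**2 = (143 + 10/11)**2 = (1583/11)**2 = 2505889/121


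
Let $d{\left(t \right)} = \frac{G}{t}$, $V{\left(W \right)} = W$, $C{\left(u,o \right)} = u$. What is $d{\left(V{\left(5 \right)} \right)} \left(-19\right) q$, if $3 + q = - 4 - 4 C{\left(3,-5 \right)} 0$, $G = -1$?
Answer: $- \frac{57}{5} \approx -11.4$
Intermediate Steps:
$d{\left(t \right)} = - \frac{1}{t}$
$q = -3$ ($q = -3 - 4 \left(-4\right) 3 \cdot 0 = -3 - 4 \left(\left(-12\right) 0\right) = -3 - 0 = -3 + 0 = -3$)
$d{\left(V{\left(5 \right)} \right)} \left(-19\right) q = - \frac{1}{5} \left(-19\right) \left(-3\right) = \left(-1\right) \frac{1}{5} \left(-19\right) \left(-3\right) = \left(- \frac{1}{5}\right) \left(-19\right) \left(-3\right) = \frac{19}{5} \left(-3\right) = - \frac{57}{5}$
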